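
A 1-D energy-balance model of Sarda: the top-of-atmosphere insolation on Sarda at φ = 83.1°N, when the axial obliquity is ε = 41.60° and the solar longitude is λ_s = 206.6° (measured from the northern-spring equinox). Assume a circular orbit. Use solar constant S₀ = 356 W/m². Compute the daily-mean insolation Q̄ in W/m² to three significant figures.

Solar declination: sin δ = sin ε · sin λ_s = sin 41.60° × sin 206.6° = -0.29728, so δ = -17.294°.
cos H₀ = −tan(+83.1°) tan(-17.294°) = 2.5729 ≥ 1 ⇒ polar night, H₀ = 0 and Q̄ = 0.

Q̄ ≈ 0.00 W/m²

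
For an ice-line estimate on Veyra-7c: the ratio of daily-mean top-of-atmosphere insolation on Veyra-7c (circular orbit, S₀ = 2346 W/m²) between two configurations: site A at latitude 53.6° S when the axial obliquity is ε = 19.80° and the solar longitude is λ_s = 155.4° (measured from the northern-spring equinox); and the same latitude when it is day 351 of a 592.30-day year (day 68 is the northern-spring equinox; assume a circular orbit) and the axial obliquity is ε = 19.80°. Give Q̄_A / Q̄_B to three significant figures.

Q̄_A / Q̄_B ≈ 0.786

— Configuration A (φ=-53.6°):
Solar declination: sin δ = sin ε · sin λ_s = sin 19.80° × sin 155.4° = 0.14101, so δ = +8.106°.
cos H₀ = −tan(-53.6°) tan(+8.106°) = 0.1932, H₀ = 1.3764 rad.
Bracket: H₀ sin φ sin δ + cos φ cos δ sin H₀ = 1.3764×-0.80489×0.14101 + 0.59342×0.99001×0.98116 = -0.156218 + 0.576423 = 0.420205.
Q̄ = (S₀/π) × [bracket] = (2346/π) × 0.420205 = 313.79 W/m².
— Configuration B (φ=-53.6°):
Solar longitude: λ_s = 360° × (351 − 68)/592.30 = 172.007°.
sin δ = sin 19.80° × sin 172.007° = 0.04710, so δ = +2.700°.
cos H₀ = −tan(-53.6°) tan(+2.700°) = 0.0640, H₀ = 1.5068 rad.
Bracket: H₀ sin φ sin δ + cos φ cos δ sin H₀ = 1.5068×-0.80489×0.04710 + 0.59342×0.99889×0.99795 = -0.057123 + 0.591546 = 0.534423.
Q̄ = (S₀/π) × [bracket] = (2346/π) × 0.534423 = 399.08 W/m².
Ratio Q̄_A / Q̄_B = 313.79 / 399.08 = 0.7863.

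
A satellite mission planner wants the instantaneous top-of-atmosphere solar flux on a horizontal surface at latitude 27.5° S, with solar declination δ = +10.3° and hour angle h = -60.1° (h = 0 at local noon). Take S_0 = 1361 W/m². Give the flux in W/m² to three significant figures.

cos θ_z = sin ϕ sin δ + cos ϕ cos δ cos h = -0.082562 + 0.435039 = 0.352477.
Flux = S_0 · cos θ_z = 1361 × 0.352477 = 479.7 W/m².

480 W/m²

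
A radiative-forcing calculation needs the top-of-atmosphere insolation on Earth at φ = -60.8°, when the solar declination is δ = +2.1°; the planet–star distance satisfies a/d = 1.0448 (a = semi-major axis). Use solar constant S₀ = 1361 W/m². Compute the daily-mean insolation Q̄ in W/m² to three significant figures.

cos H₀ = −tan(-60.8°) tan(+2.100°) = 0.0656, H₀ = 1.5051 rad.
Bracket: H₀ sin φ sin δ + cos φ cos δ sin H₀ = 1.5051×-0.87292×0.03664 + 0.48786×0.99933×0.99785 = -0.048139 + 0.486485 = 0.438346.
Inverse-square distance factor (a/d)² = 1.0448² = 1.091607.
Q̄ = (S₀/π) × 1.091607 × [bracket] = (1361/π) × 1.091607 × 0.438346 = 207.3 W/m².

Q̄ ≈ 207 W/m²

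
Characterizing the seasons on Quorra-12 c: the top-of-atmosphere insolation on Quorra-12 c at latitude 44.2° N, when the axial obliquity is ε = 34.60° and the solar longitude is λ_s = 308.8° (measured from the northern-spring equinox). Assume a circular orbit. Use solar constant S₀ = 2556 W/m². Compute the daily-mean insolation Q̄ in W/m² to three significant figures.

Q̄ ≈ 190 W/m²

Solar declination: sin δ = sin ε · sin λ_s = sin 34.60° × sin 308.8° = -0.44254, so δ = -26.266°.
cos H₀ = −tan(+44.2°) tan(-26.266°) = 0.4799, H₀ = 1.0703 rad.
Bracket: H₀ sin φ sin δ + cos φ cos δ sin H₀ = 1.0703×0.69717×-0.44254 + 0.71691×0.89675×0.87732 = -0.330215 + 0.564019 = 0.233804.
Q̄ = (S₀/π) × [bracket] = (2556/π) × 0.233804 = 190.2 W/m².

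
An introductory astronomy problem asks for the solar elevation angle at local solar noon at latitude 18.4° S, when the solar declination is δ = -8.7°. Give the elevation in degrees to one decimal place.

At local noon the hour angle is zero, so the zenith angle equals |φ − δ| = |-18.4° − (-8.700°)| = 9.700°.
Elevation = 90° − 9.700° = 80.3°.

80.3°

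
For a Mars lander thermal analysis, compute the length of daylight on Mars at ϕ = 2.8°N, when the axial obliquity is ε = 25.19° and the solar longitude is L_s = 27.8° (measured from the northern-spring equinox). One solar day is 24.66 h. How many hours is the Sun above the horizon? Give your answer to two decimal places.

Solar declination: sin δ = sin ε · sin L_s = sin 25.19° × sin 27.8° = 0.19850, so δ = +11.449°.
cos h₀ = −tan ϕ · tan δ = −tan(+2.8°) × tan(+11.449°) = -0.0099, so h₀ = 1.5807 rad = 90.57°.
Daylight = 2h₀/(2π) × 24.66 h = (1.5807/π) × 24.66 = 12.41 h.

12.41 h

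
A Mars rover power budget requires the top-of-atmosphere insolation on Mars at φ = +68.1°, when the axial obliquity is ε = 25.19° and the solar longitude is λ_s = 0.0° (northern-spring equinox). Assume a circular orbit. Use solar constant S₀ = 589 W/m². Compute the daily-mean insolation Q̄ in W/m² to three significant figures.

Solar declination: sin δ = sin ε · sin λ_s = sin 25.19° × sin 0.0° = 0.00000, so δ = +0.000°.
cos H₀ = −tan(+68.1°) tan(+0.000°) = -0.0000, H₀ = 1.5708 rad.
Bracket: H₀ sin φ sin δ + cos φ cos δ sin H₀ = 1.5708×0.92784×0.00000 + 0.37299×1.00000×1.00000 = 0.000000 + 0.372990 = 0.372990.
Q̄ = (S₀/π) × [bracket] = (589/π) × 0.372990 = 69.93 W/m².

Q̄ ≈ 69.9 W/m²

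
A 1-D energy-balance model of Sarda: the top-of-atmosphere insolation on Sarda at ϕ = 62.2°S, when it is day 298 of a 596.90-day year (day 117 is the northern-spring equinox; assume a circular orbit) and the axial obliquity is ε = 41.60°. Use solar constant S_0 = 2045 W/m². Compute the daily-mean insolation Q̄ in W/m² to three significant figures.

Solar longitude: L_s = 360° × (298 − 117)/596.90 = 109.164°.
sin δ = sin 41.60° × sin 109.164° = 0.62713, so δ = +38.839°.
cos h₀ = −tan(-62.2°) tan(+38.839°) = 1.5271 ≥ 1 ⇒ polar night, h₀ = 0 and Q̄ = 0.

Q̄ ≈ 0.00 W/m²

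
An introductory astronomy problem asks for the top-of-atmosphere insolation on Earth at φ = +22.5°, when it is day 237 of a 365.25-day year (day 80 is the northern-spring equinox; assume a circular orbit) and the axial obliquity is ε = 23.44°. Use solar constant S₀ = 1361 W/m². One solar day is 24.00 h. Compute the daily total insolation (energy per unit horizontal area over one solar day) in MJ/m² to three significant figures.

38.0 MJ/m²

Solar longitude: λ_s = 360° × (237 − 80)/365.25 = 154.743°.
sin δ = sin 23.44° × sin 154.743° = 0.16973, so δ = +9.772°.
cos H₀ = −tan(+22.5°) tan(+9.772°) = -0.0713, H₀ = 1.6422 rad.
Bracket: H₀ sin φ sin δ + cos φ cos δ sin H₀ = 1.6422×0.38268×0.16973 + 0.92388×0.98549×0.99745 = 0.106665 + 0.908153 = 1.014818.
Q̄ = (S₀/π) × [bracket] = (1361/π) × 1.014818 = 439.64 W/m².
Daily total = Q̄ × 24.00 h × 3600 s/h = 439.64 × 24.00 × 3600 / 10⁶ = 37.98 MJ/m².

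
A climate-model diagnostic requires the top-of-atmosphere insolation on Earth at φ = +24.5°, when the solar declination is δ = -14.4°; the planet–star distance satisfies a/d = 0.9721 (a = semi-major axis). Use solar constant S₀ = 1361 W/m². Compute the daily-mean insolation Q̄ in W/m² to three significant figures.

cos H₀ = −tan(+24.5°) tan(-14.400°) = 0.1170, H₀ = 1.4535 rad.
Bracket: H₀ sin φ sin δ + cos φ cos δ sin H₀ = 1.4535×0.41469×-0.24869 + 0.90996×0.96858×0.99313 = -0.149898 + 0.875314 = 0.725416.
Inverse-square distance factor (a/d)² = 0.9721² = 0.944978.
Q̄ = (S₀/π) × 0.944978 × [bracket] = (1361/π) × 0.944978 × 0.725416 = 297.0 W/m².

Q̄ ≈ 297 W/m²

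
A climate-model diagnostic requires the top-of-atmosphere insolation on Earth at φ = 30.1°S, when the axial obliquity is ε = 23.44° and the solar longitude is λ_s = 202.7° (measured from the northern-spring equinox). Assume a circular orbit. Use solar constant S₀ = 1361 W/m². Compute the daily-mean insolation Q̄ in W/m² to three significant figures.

Solar declination: sin δ = sin ε · sin λ_s = sin 23.44° × sin 202.7° = -0.15351, so δ = -8.830°.
cos H₀ = −tan(-30.1°) tan(-8.830°) = -0.0901, H₀ = 1.6610 rad.
Bracket: H₀ sin φ sin δ + cos φ cos δ sin H₀ = 1.6610×-0.50151×-0.15351 + 0.86515×0.98815×0.99594 = 0.127875 + 0.851427 = 0.979302.
Q̄ = (S₀/π) × [bracket] = (1361/π) × 0.979302 = 424.3 W/m².

Q̄ ≈ 424 W/m²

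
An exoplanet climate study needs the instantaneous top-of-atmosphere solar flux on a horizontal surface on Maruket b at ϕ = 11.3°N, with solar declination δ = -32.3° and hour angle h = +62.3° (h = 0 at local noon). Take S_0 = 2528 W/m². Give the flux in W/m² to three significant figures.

cos θ_z = sin ϕ sin δ + cos ϕ cos δ cos h = -0.104704 + 0.385296 = 0.280592.
Flux = S_0 · cos θ_z = 2528 × 0.280592 = 709.3 W/m².

709 W/m²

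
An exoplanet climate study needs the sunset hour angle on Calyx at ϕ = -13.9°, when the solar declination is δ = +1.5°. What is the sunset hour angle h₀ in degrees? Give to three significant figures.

cos h₀ = −tan ϕ · tan δ = −tan(-13.9°) × tan(+1.500°) = 0.0065, so h₀ = 1.5643 rad = 89.63°.

h₀ = 89.6°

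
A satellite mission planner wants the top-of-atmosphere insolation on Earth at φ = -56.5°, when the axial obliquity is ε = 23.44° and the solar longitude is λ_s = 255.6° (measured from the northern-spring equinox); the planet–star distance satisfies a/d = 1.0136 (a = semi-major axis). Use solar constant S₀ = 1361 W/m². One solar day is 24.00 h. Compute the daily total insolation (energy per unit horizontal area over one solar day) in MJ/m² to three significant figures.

43.0 MJ/m²

Solar declination: sin δ = sin ε · sin λ_s = sin 23.44° × sin 255.6° = -0.38529, so δ = -22.662°.
cos H₀ = −tan(-56.5°) tan(-22.662°) = -0.6308, H₀ = 2.2534 rad.
Bracket: H₀ sin φ sin δ + cos φ cos δ sin H₀ = 2.2534×-0.83389×-0.38529 + 0.55194×0.92280×0.77593 = 0.723994 + 0.395205 = 1.119199.
Inverse-square distance factor (a/d)² = 1.0136² = 1.027385.
Q̄ = (S₀/π) × 1.027385 × [bracket] = (1361/π) × 1.027385 × 1.119199 = 498.14 W/m².
Daily total = Q̄ × 24.00 h × 3600 s/h = 498.14 × 24.00 × 3600 / 10⁶ = 43.04 MJ/m².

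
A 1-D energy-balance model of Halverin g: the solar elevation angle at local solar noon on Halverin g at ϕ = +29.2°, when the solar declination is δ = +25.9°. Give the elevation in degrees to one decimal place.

At local noon the hour angle is zero, so the zenith angle equals |ϕ − δ| = |+29.2° − (+25.900°)| = 3.300°.
Elevation = 90° − 3.300° = 86.7°.

86.7°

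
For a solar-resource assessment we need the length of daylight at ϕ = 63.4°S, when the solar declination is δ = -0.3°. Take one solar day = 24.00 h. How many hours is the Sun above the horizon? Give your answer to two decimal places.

12.08 h

cos h₀ = −tan ϕ · tan δ = −tan(-63.4°) × tan(-0.300°) = -0.0105, so h₀ = 1.5813 rad = 90.60°.
Daylight = 2h₀/(2π) × 24.00 h = (1.5813/π) × 24.00 = 12.08 h.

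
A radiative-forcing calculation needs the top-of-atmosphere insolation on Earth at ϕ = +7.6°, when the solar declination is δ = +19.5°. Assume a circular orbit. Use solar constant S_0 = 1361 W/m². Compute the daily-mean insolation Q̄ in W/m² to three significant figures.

Q̄ ≈ 435 W/m²

cos h₀ = −tan(+7.6°) tan(+19.500°) = -0.0472, h₀ = 1.6181 rad.
Bracket: h₀ sin ϕ sin δ + cos ϕ cos δ sin h₀ = 1.6181×0.13226×0.33381 + 0.99122×0.94264×0.99888 = 0.071439 + 0.933317 = 1.004756.
Q̄ = (S_0/π) × [bracket] = (1361/π) × 1.004756 = 435.3 W/m².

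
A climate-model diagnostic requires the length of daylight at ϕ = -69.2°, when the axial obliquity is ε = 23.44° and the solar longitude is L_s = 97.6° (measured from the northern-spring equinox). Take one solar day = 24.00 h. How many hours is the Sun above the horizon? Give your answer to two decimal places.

0.00 h

Solar declination: sin δ = sin ε · sin L_s = sin 23.44° × sin 97.6° = 0.39429, so δ = +23.222°.
cos h₀ = −tan ϕ · tan δ = 1.1295 ≥ 1, so the Sun never rises (polar night) and h₀ = 0.
Daylight = 2h₀/(2π) × 24.00 h = (0.0000/π) × 24.00 = 0.00 h.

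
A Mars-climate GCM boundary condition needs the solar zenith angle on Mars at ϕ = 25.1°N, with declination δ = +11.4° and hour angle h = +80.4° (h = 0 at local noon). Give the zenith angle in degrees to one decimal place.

cos θ_z = sin ϕ sin δ + cos ϕ cos δ cos h = 0.083846 + 0.148041 = 0.231887.
θ_z = arccos(0.231887) = 76.6°.

θ_z = 76.6°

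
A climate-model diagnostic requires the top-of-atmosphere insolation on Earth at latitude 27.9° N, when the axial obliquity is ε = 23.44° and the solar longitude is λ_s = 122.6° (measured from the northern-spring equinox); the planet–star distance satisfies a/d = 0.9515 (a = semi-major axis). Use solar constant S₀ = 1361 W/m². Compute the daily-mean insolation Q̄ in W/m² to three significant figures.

Solar declination: sin δ = sin ε · sin λ_s = sin 23.44° × sin 122.6° = 0.33512, so δ = +19.580°.
cos H₀ = −tan(+27.9°) tan(+19.580°) = -0.1883, H₀ = 1.7603 rad.
Bracket: H₀ sin φ sin δ + cos φ cos δ sin H₀ = 1.7603×0.46793×0.33512 + 0.88377×0.94218×0.98211 = 0.276037 + 0.817774 = 1.093811.
Inverse-square distance factor (a/d)² = 0.9515² = 0.905352.
Q̄ = (S₀/π) × 0.905352 × [bracket] = (1361/π) × 0.905352 × 1.093811 = 429.0 W/m².

Q̄ ≈ 429 W/m²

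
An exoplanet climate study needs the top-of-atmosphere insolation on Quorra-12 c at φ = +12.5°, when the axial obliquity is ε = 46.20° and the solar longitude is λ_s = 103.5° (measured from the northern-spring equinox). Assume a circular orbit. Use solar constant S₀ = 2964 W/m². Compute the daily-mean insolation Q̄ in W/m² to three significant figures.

Solar declination: sin δ = sin ε · sin λ_s = sin 46.20° × sin 103.5° = 0.70182, so δ = +44.573°.
cos H₀ = −tan(+12.5°) tan(+44.573°) = -0.2184, H₀ = 1.7910 rad.
Bracket: H₀ sin φ sin δ + cos φ cos δ sin H₀ = 1.7910×0.21644×0.70182 + 0.97630×0.71236×0.97586 = 0.272056 + 0.678688 = 0.950744.
Q̄ = (S₀/π) × [bracket] = (2964/π) × 0.950744 = 897.0 W/m².

Q̄ ≈ 897 W/m²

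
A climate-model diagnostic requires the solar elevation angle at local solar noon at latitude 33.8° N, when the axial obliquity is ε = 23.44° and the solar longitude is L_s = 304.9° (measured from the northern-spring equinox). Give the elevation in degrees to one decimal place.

Solar declination: sin δ = sin ε · sin L_s = sin 23.44° × sin 304.9° = -0.32625, so δ = -19.041°.
At local noon the hour angle is zero, so the zenith angle equals |ϕ − δ| = |+33.8° − (-19.041°)| = 52.841°.
Elevation = 90° − 52.841° = 37.2°.

37.2°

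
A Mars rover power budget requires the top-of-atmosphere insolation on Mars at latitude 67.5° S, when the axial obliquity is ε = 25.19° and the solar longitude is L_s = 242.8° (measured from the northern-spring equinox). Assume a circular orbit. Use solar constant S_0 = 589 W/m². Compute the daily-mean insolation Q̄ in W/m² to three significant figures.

Solar declination: sin δ = sin ε · sin L_s = sin 25.19° × sin 242.8° = -0.37855, so δ = -22.244°.
cos h₀ = −tan(-67.5°) tan(-22.244°) = -0.9874, h₀ = 2.9826 rad.
Bracket: h₀ sin ϕ sin δ + cos ϕ cos δ sin h₀ = 2.9826×-0.92388×-0.37855 + 0.38268×0.92558×0.15828 = 1.043119 + 0.056063 = 1.099182.
Q̄ = (S_0/π) × [bracket] = (589/π) × 1.099182 = 206.1 W/m².

Q̄ ≈ 206 W/m²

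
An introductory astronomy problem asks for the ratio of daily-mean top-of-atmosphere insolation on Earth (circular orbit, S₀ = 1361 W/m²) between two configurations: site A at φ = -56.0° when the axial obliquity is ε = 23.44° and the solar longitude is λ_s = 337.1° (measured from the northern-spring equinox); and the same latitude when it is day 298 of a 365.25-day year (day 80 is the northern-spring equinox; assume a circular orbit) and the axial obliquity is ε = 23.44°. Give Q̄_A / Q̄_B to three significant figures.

— Configuration A (φ=-56.0°):
Solar declination: sin δ = sin ε · sin λ_s = sin 23.44° × sin 337.1° = -0.15479, so δ = -8.905°.
cos H₀ = −tan(-56.0°) tan(-8.905°) = -0.2323, H₀ = 1.8052 rad.
Bracket: H₀ sin φ sin δ + cos φ cos δ sin H₀ = 1.8052×-0.82904×-0.15479 + 0.55919×0.98795×0.97265 = 0.231656 + 0.537342 = 0.768998.
Q̄ = (S₀/π) × [bracket] = (1361/π) × 0.768998 = 333.15 W/m².
— Configuration B (φ=-56.0°):
Solar longitude: λ_s = 360° × (298 − 80)/365.25 = 214.867°.
sin δ = sin 23.44° × sin 214.867° = -0.22740, so δ = -13.144°.
cos H₀ = −tan(-56.0°) tan(-13.144°) = -0.3462, H₀ = 1.9243 rad.
Bracket: H₀ sin φ sin δ + cos φ cos δ sin H₀ = 1.9243×-0.82904×-0.22740 + 0.55919×0.97380×0.93816 = 0.362776 + 0.510865 = 0.873641.
Q̄ = (S₀/π) × [bracket] = (1361/π) × 0.873641 = 378.48 W/m².
Ratio Q̄_A / Q̄_B = 333.15 / 378.48 = 0.8802.

Q̄_A / Q̄_B ≈ 0.880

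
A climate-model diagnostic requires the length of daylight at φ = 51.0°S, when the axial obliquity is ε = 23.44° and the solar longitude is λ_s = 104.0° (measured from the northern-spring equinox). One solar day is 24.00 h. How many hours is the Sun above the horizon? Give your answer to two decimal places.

Solar declination: sin δ = sin ε · sin λ_s = sin 23.44° × sin 104.0° = 0.38597, so δ = +22.704°.
cos H₀ = −tan φ · tan δ = −tan(-51.0°) × tan(+22.704°) = 0.5167, so H₀ = 1.0278 rad = 58.89°.
Daylight = 2H₀/(2π) × 24.00 h = (1.0278/π) × 24.00 = 7.85 h.

7.85 h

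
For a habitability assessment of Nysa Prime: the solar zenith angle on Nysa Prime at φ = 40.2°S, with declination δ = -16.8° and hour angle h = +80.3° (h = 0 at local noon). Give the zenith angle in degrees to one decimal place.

θ_z = 72.0°

cos θ_z = sin φ sin δ + cos φ cos δ cos h = 0.186558 + 0.123199 = 0.309757.
θ_z = arccos(0.309757) = 72.0°.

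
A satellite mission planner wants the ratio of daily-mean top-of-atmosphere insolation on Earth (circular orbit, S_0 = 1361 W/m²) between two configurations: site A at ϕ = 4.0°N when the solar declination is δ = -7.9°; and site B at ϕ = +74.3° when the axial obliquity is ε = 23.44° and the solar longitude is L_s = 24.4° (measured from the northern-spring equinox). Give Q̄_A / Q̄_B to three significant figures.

— Configuration A (ϕ=+4.0°):
cos h₀ = −tan(+4.0°) tan(-7.900°) = 0.0097, h₀ = 1.5611 rad.
Bracket: h₀ sin ϕ sin δ + cos ϕ cos δ sin h₀ = 1.5611×0.06976×-0.13744 + 0.99756×0.99051×0.99995 = -0.014968 + 0.988044 = 0.973076.
Q̄ = (S_0/π) × [bracket] = (1361/π) × 0.973076 = 421.56 W/m².
— Configuration B (ϕ=+74.3°):
Solar declination: sin δ = sin ε · sin L_s = sin 23.44° × sin 24.4° = 0.16433, so δ = +9.458°.
cos h₀ = −tan(+74.3°) tan(+9.458°) = -0.5927, h₀ = 2.2052 rad.
Bracket: h₀ sin ϕ sin δ + cos ϕ cos δ sin h₀ = 2.2052×0.96269×0.16433 + 0.27060×0.98641×0.80544 = 0.348860 + 0.214990 = 0.563850.
Q̄ = (S_0/π) × [bracket] = (1361/π) × 0.563850 = 244.27 W/m².
Ratio Q̄_A / Q̄_B = 421.56 / 244.27 = 1.726.

Q̄_A / Q̄_B ≈ 1.73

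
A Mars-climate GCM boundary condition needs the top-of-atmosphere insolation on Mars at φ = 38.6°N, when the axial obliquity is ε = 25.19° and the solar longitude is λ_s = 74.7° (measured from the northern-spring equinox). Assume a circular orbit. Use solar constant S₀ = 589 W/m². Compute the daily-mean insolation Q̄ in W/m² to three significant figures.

Solar declination: sin δ = sin ε · sin λ_s = sin 25.19° × sin 74.7° = 0.41054, so δ = +24.239°.
cos H₀ = −tan(+38.6°) tan(+24.239°) = -0.3594, H₀ = 1.9384 rad.
Bracket: H₀ sin φ sin δ + cos φ cos δ sin H₀ = 1.9384×0.62388×0.41054 + 0.78152×0.91184×0.93318 = 0.496478 + 0.665004 = 1.161482.
Q̄ = (S₀/π) × [bracket] = (589/π) × 1.161482 = 217.8 W/m².

Q̄ ≈ 218 W/m²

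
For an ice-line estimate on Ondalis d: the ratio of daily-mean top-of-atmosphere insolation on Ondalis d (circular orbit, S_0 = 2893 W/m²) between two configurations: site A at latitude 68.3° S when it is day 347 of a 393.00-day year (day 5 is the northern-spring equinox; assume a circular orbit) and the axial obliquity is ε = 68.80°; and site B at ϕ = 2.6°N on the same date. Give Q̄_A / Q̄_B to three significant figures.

Q̄_A / Q̄_B ≈ 2.89

— Configuration A (ϕ=-68.3°):
Solar longitude: L_s = 360° × (347 − 5)/393.00 = 313.282°.
sin δ = sin 68.80° × sin 313.282° = -0.67872, so δ = -42.743°.
cos h₀ = −tan(-68.3°) tan(-42.743°) = -2.3224 ≤ −1 ⇒ polar day, h₀ = π.
Bracket: h₀ sin ϕ sin δ + cos ϕ cos δ sin h₀ = 3.1416×-0.92913×-0.67872 + 0.36975×0.73440×0.00000 = 1.981153 + 0.000000 = 1.981153.
Q̄ = (S_0/π) × [bracket] = (2893/π) × 1.981153 = 1824.4 W/m².
— Configuration B (ϕ=+2.6°):
cos h₀ = −tan(+2.6°) tan(-42.743°) = 0.0420, h₀ = 1.5288 rad.
Bracket: h₀ sin ϕ sin δ + cos ϕ cos δ sin h₀ = 1.5288×0.04536×-0.67872 + 0.99897×0.73440×0.99912 = -0.047067 + 0.732998 = 0.685931.
Q̄ = (S_0/π) × [bracket] = (2893/π) × 0.685931 = 631.65 W/m².
Ratio Q̄_A / Q̄_B = 1824.4 / 631.65 = 2.888.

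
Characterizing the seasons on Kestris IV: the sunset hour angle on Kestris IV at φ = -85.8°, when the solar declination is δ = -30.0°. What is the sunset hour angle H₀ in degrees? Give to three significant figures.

Sunrise equation: cos H₀ = −tan φ · tan δ = -7.8620 ≤ −1, so the host star never sets (polar day) and H₀ = π.

H₀ = 180°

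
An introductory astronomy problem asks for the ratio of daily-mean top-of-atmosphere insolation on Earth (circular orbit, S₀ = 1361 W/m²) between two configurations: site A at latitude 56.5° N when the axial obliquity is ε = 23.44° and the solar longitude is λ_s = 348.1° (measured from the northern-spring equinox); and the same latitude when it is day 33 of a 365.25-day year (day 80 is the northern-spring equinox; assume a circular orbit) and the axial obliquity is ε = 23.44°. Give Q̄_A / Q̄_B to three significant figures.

— Configuration A (φ=+56.5°):
Solar declination: sin δ = sin ε · sin λ_s = sin 23.44° × sin 348.1° = -0.08203, so δ = -4.705°.
cos H₀ = −tan(+56.5°) tan(-4.705°) = 0.1243, H₀ = 1.4461 rad.
Bracket: H₀ sin φ sin δ + cos φ cos δ sin H₀ = 1.4461×0.83389×-0.08203 + 0.55194×0.99663×0.99224 = -0.098919 + 0.545811 = 0.446892.
Q̄ = (S₀/π) × [bracket] = (1361/π) × 0.446892 = 193.60 W/m².
— Configuration B (φ=+56.5°):
Solar longitude: λ_s = 360° × (33 − 80)/365.25 = -46.324°, i.e. -46.324° + 360° = 313.676°.
sin δ = sin 23.44° × sin 313.676° = -0.28771, so δ = -16.721°.
cos H₀ = −tan(+56.5°) tan(-16.721°) = 0.4539, H₀ = 1.0997 rad.
Bracket: H₀ sin φ sin δ + cos φ cos δ sin H₀ = 1.0997×0.83389×-0.28771 + 0.55194×0.95772×0.89107 = -0.263838 + 0.471023 = 0.207185.
Q̄ = (S₀/π) × [bracket] = (1361/π) × 0.207185 = 89.757 W/m².
Ratio Q̄_A / Q̄_B = 193.60 / 89.757 = 2.157.

Q̄_A / Q̄_B ≈ 2.16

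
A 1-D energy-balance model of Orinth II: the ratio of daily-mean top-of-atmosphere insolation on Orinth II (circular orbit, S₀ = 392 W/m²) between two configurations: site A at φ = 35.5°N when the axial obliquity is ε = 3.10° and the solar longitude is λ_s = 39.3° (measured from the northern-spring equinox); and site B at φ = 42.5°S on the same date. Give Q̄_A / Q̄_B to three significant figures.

— Configuration A (φ=+35.5°):
Solar declination: sin δ = sin ε · sin λ_s = sin 3.10° × sin 39.3° = 0.03425, so δ = +1.963°.
cos H₀ = −tan(+35.5°) tan(+1.963°) = -0.0244, H₀ = 1.5952 rad.
Bracket: H₀ sin φ sin δ + cos φ cos δ sin H₀ = 1.5952×0.58070×0.03425 + 0.81412×0.99941×0.99970 = 0.031727 + 0.813396 = 0.845123.
Q̄ = (S₀/π) × [bracket] = (392/π) × 0.845123 = 105.45 W/m².
— Configuration B (φ=-42.5°):
cos H₀ = −tan(-42.5°) tan(+1.963°) = 0.0314, H₀ = 1.5394 rad.
Bracket: H₀ sin φ sin δ + cos φ cos δ sin H₀ = 1.5394×-0.67559×0.03425 + 0.73728×0.99941×0.99951 = -0.035620 + 0.736484 = 0.700864.
Q̄ = (S₀/π) × [bracket] = (392/π) × 0.700864 = 87.452 W/m².
Ratio Q̄_A / Q̄_B = 105.45 / 87.452 = 1.206.

Q̄_A / Q̄_B ≈ 1.21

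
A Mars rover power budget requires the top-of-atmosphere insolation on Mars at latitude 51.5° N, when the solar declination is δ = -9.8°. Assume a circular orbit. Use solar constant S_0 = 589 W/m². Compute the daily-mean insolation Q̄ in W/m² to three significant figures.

cos h₀ = −tan(+51.5°) tan(-9.800°) = 0.2172, h₀ = 1.3519 rad.
Bracket: h₀ sin ϕ sin δ + cos ϕ cos δ sin h₀ = 1.3519×0.78261×-0.17021 + 0.62251×0.98541×0.97614 = -0.180084 + 0.598791 = 0.418707.
Q̄ = (S_0/π) × [bracket] = (589/π) × 0.418707 = 78.50 W/m².

Q̄ ≈ 78.5 W/m²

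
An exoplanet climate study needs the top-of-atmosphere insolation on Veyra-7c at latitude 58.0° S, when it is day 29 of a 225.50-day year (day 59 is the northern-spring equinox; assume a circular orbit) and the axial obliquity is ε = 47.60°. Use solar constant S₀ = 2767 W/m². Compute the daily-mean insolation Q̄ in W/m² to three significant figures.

Solar longitude: λ_s = 360° × (29 − 59)/225.50 = -47.894°, i.e. -47.894° + 360° = 312.106°.
sin δ = sin 47.60° × sin 312.106° = -0.54786, so δ = -33.220°.
cos H₀ = −tan(-58.0°) tan(-33.220°) = -1.0480 ≤ −1 ⇒ polar day, H₀ = π.
Bracket: H₀ sin φ sin δ + cos φ cos δ sin H₀ = 3.1416×-0.84805×-0.54786 + 0.52992×0.83657×0.00000 = 1.459627 + 0.000000 = 1.459627.
Q̄ = (S₀/π) × [bracket] = (2767/π) × 1.459627 = 1286 W/m².

Q̄ ≈ 1.29e+03 W/m²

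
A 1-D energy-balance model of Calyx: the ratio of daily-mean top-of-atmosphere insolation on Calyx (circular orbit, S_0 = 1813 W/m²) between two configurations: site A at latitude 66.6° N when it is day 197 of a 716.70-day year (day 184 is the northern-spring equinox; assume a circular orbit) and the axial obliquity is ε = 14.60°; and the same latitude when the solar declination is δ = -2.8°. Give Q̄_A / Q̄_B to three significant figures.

Q̄_A / Q̄_B ≈ 1.34

— Configuration A (ϕ=+66.6°):
Solar longitude: L_s = 360° × (197 − 184)/716.70 = 6.530°.
sin δ = sin 14.60° × sin 6.530° = 0.02867, so δ = +1.643°.
cos h₀ = −tan(+66.6°) tan(+1.643°) = -0.0663, h₀ = 1.6371 rad.
Bracket: h₀ sin ϕ sin δ + cos ϕ cos δ sin h₀ = 1.6371×0.91775×0.02867 + 0.39715×0.99959×0.99780 = 0.043075 + 0.396114 = 0.439189.
Q̄ = (S_0/π) × [bracket] = (1813/π) × 0.439189 = 253.45 W/m².
— Configuration B (ϕ=+66.6°):
cos h₀ = −tan(+66.6°) tan(-2.800°) = 0.1130, h₀ = 1.4575 rad.
Bracket: h₀ sin ϕ sin δ + cos ϕ cos δ sin h₀ = 1.4575×0.91775×-0.04885 + 0.39715×0.99881×0.99359 = -0.065343 + 0.394135 = 0.328792.
Q̄ = (S_0/π) × [bracket] = (1813/π) × 0.328792 = 189.74 W/m².
Ratio Q̄_A / Q̄_B = 253.45 / 189.74 = 1.336.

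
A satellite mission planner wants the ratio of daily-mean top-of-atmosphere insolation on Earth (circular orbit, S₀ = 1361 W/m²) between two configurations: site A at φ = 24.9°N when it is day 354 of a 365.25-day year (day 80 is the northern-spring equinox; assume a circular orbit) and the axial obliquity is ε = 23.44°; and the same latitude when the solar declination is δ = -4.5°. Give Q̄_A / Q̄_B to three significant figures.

Q̄_A / Q̄_B ≈ 0.687

— Configuration A (φ=+24.9°):
Solar longitude: λ_s = 360° × (354 − 80)/365.25 = 270.062°.
sin δ = sin 23.44° × sin 270.062° = -0.39779, so δ = -23.440°.
cos H₀ = −tan(+24.9°) tan(-23.440°) = 0.2013, H₀ = 1.3682 rad.
Bracket: H₀ sin φ sin δ + cos φ cos δ sin H₀ = 1.3682×0.42104×-0.39779 + 0.90704×0.91748×0.97954 = -0.229154 + 0.815164 = 0.586010.
Q̄ = (S₀/π) × [bracket] = (1361/π) × 0.586010 = 253.87 W/m².
— Configuration B (φ=+24.9°):
cos H₀ = −tan(+24.9°) tan(-4.500°) = 0.0365, H₀ = 1.5343 rad.
Bracket: H₀ sin φ sin δ + cos φ cos δ sin H₀ = 1.5343×0.42104×-0.07846 + 0.90704×0.99692×0.99933 = -0.050685 + 0.903640 = 0.852955.
Q̄ = (S₀/π) × [bracket] = (1361/π) × 0.852955 = 369.52 W/m².
Ratio Q̄_A / Q̄_B = 253.87 / 369.52 = 0.6870.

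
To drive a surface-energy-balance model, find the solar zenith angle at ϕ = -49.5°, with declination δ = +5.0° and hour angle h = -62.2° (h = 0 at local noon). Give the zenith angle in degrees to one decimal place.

cos θ_z = sin ϕ sin δ + cos ϕ cos δ cos h = -0.066274 + 0.301741 = 0.235467.
θ_z = arccos(0.235467) = 76.4°.

θ_z = 76.4°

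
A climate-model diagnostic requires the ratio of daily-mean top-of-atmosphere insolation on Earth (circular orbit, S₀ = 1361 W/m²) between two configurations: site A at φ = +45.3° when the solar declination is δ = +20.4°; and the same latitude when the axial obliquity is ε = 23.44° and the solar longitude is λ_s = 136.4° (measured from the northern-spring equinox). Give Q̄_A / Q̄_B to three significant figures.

— Configuration A (φ=+45.3°):
cos H₀ = −tan(+45.3°) tan(+20.400°) = -0.3758, H₀ = 1.9561 rad.
Bracket: H₀ sin φ sin δ + cos φ cos δ sin H₀ = 1.9561×0.71080×0.34857 + 0.70339×0.93728×0.92670 = 0.484650 + 0.610949 = 1.095599.
Q̄ = (S₀/π) × [bracket] = (1361/π) × 1.095599 = 474.64 W/m².
— Configuration B (φ=+45.3°):
Solar declination: sin δ = sin ε · sin λ_s = sin 23.44° × sin 136.4° = 0.27432, so δ = +15.922°.
cos H₀ = −tan(+45.3°) tan(+15.922°) = -0.2883, H₀ = 1.8632 rad.
Bracket: H₀ sin φ sin δ + cos φ cos δ sin H₀ = 1.8632×0.71080×0.27432 + 0.70339×0.96164×0.95755 = 0.363299 + 0.647694 = 1.010993.
Q̄ = (S₀/π) × [bracket] = (1361/π) × 1.010993 = 437.98 W/m².
Ratio Q̄_A / Q̄_B = 474.64 / 437.98 = 1.084.

Q̄_A / Q̄_B ≈ 1.08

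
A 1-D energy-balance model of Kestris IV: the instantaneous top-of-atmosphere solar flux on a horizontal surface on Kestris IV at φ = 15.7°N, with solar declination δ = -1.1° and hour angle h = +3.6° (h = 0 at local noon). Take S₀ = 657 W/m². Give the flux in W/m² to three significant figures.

cos θ_z = sin φ sin δ + cos φ cos δ cos h = -0.005195 + 0.960615 = 0.955420.
Flux = S₀ · cos θ_z = 657 × 0.955420 = 627.7 W/m².

628 W/m²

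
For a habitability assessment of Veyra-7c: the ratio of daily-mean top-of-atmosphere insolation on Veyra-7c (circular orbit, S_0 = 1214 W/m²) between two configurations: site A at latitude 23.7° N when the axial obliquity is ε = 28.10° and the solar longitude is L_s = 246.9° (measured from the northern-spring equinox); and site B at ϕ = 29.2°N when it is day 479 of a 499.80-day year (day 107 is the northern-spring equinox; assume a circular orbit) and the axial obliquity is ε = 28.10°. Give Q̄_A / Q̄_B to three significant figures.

— Configuration A (ϕ=+23.7°):
Solar declination: sin δ = sin ε · sin L_s = sin 28.10° × sin 246.9° = -0.43325, so δ = -25.674°.
cos h₀ = −tan(+23.7°) tan(-25.674°) = 0.2110, h₀ = 1.3582 rad.
Bracket: h₀ sin ϕ sin δ + cos ϕ cos δ sin h₀ = 1.3582×0.40195×-0.43325 + 0.91566×0.90128×0.97748 = -0.236524 + 0.806681 = 0.570157.
Q̄ = (S_0/π) × [bracket] = (1214/π) × 0.570157 = 220.32 W/m².
— Configuration B (ϕ=+29.2°):
Solar longitude: L_s = 360° × (479 − 107)/499.80 = 267.947°.
sin δ = sin 28.10° × sin 267.947° = -0.47071, so δ = -28.080°.
cos h₀ = −tan(+29.2°) tan(-28.080°) = 0.2982, h₀ = 1.2680 rad.
Bracket: h₀ sin ϕ sin δ + cos ϕ cos δ sin h₀ = 1.2680×0.48786×-0.47071 + 0.87292×0.88229×0.95451 = -0.291184 + 0.735134 = 0.443950.
Q̄ = (S_0/π) × [bracket] = (1214/π) × 0.443950 = 171.55 W/m².
Ratio Q̄_A / Q̄_B = 220.32 / 171.55 = 1.284.

Q̄_A / Q̄_B ≈ 1.28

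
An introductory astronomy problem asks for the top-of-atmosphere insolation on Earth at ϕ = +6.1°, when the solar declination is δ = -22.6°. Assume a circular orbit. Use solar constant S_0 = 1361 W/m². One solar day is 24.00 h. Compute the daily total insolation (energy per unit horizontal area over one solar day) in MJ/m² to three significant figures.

cos h₀ = −tan(+6.1°) tan(-22.600°) = 0.0445, h₀ = 1.5263 rad.
Bracket: h₀ sin ϕ sin δ + cos ϕ cos δ sin h₀ = 1.5263×0.10626×-0.38430 + 0.99434×0.92321×0.99901 = -0.062328 + 0.917076 = 0.854748.
Q̄ = (S_0/π) × [bracket] = (1361/π) × 0.854748 = 370.29 W/m².
Daily total = Q̄ × 24.00 h × 3600 s/h = 370.29 × 24.00 × 3600 / 10⁶ = 31.99 MJ/m².

32.0 MJ/m²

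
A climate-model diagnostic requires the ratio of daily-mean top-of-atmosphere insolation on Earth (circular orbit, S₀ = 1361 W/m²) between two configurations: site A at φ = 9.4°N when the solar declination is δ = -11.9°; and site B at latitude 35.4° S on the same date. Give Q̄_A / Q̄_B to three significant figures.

Q̄_A / Q̄_B ≈ 0.918

— Configuration A (φ=+9.4°):
cos H₀ = −tan(+9.4°) tan(-11.900°) = 0.0349, H₀ = 1.5359 rad.
Bracket: H₀ sin φ sin δ + cos φ cos δ sin H₀ = 1.5359×0.16333×-0.20620 + 0.98657×0.97851×0.99939 = -0.051727 + 0.964780 = 0.913053.
Q̄ = (S₀/π) × [bracket] = (1361/π) × 0.913053 = 395.55 W/m².
— Configuration B (φ=-35.4°):
cos H₀ = −tan(-35.4°) tan(-11.900°) = -0.1498, H₀ = 1.7211 rad.
Bracket: H₀ sin φ sin δ + cos φ cos δ sin H₀ = 1.7211×-0.57928×-0.20620 + 0.81513×0.97851×0.98872 = 0.205581 + 0.788616 = 0.994197.
Q̄ = (S₀/π) × [bracket] = (1361/π) × 0.994197 = 430.71 W/m².
Ratio Q̄_A / Q̄_B = 395.55 / 430.71 = 0.9184.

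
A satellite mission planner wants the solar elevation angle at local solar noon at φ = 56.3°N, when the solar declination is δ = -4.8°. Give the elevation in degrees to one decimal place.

28.9°

At local noon the hour angle is zero, so the zenith angle equals |φ − δ| = |+56.3° − (-4.800°)| = 61.100°.
Elevation = 90° − 61.100° = 28.9°.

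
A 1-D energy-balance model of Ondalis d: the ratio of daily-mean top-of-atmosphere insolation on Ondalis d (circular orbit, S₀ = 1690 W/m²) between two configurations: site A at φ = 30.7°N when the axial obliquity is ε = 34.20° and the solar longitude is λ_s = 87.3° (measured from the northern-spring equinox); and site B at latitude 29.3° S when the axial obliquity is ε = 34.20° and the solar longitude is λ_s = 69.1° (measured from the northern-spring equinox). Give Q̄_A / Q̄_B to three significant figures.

Q̄_A / Q̄_B ≈ 3.18

— Configuration A (φ=+30.7°):
Solar declination: sin δ = sin ε · sin λ_s = sin 34.20° × sin 87.3° = 0.56146, so δ = +34.157°.
cos H₀ = −tan(+30.7°) tan(+34.157°) = -0.4029, H₀ = 1.9854 rad.
Bracket: H₀ sin φ sin δ + cos φ cos δ sin H₀ = 1.9854×0.51054×0.56146 + 0.85985×0.82750×0.91526 = 0.569111 + 0.651231 = 1.220342.
Q̄ = (S₀/π) × [bracket] = (1690/π) × 1.220342 = 656.48 W/m².
— Configuration B (φ=-29.3°):
Solar declination: sin δ = sin ε · sin λ_s = sin 34.20° × sin 69.1° = 0.52510, so δ = +31.675°.
cos H₀ = −tan(-29.3°) tan(+31.675°) = 0.3463, H₀ = 1.2172 rad.
Bracket: H₀ sin φ sin δ + cos φ cos δ sin H₀ = 1.2172×-0.48938×0.52510 + 0.87207×0.85104×0.93814 = -0.312788 + 0.696256 = 0.383468.
Q̄ = (S₀/π) × [bracket] = (1690/π) × 0.383468 = 206.28 W/m².
Ratio Q̄_A / Q̄_B = 656.48 / 206.28 = 3.182.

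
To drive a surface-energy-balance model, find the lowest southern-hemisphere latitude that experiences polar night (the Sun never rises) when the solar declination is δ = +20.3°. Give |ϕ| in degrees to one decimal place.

|ϕ| = 69.7°

Polar night requires cos h₀ = −tan ϕ tan δ ≥ 1, i.e. tan ϕ tan δ ≤ −1.
The boundary is |tan ϕ| · |tan δ| = 1, so |ϕ| = 90° − |δ| = 90° − 20.3° = 69.7° in the southern hemisphere.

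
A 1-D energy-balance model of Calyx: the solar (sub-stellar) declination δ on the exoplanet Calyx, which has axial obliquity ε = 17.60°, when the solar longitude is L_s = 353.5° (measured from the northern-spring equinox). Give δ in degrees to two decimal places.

δ = -1.96°

sin δ = sin ε · sin L_s = sin 17.60° × sin 353.5° = -0.034229.
δ = arcsin(-0.034229) = -1.96°.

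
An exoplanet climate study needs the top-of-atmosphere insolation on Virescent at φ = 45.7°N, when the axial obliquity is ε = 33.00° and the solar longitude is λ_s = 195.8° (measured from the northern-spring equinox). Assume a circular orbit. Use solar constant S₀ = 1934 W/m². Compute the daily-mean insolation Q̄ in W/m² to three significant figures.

Q̄ ≈ 328 W/m²

Solar declination: sin δ = sin ε · sin λ_s = sin 33.00° × sin 195.8° = -0.14829, so δ = -8.528°.
cos H₀ = −tan(+45.7°) tan(-8.528°) = 0.1537, H₀ = 1.4165 rad.
Bracket: H₀ sin φ sin δ + cos φ cos δ sin H₀ = 1.4165×0.71569×-0.14829 + 0.69842×0.98894×0.98812 = -0.150333 + 0.682490 = 0.532157.
Q̄ = (S₀/π) × [bracket] = (1934/π) × 0.532157 = 327.6 W/m².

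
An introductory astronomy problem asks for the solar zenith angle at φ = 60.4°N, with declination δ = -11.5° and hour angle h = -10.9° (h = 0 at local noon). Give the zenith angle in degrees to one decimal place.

cos θ_z = sin φ sin δ + cos φ cos δ cos h = -0.173349 + 0.475293 = 0.301944.
θ_z = arccos(0.301944) = 72.4°.

θ_z = 72.4°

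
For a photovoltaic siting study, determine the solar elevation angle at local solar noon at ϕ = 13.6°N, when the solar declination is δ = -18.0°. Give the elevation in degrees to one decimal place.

At local noon the hour angle is zero, so the zenith angle equals |ϕ − δ| = |+13.6° − (-18.000°)| = 31.600°.
Elevation = 90° − 31.600° = 58.4°.

58.4°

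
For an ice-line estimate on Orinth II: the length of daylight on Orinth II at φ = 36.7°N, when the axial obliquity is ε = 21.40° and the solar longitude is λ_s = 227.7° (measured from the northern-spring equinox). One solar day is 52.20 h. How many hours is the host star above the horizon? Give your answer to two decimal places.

Solar declination: sin δ = sin ε · sin λ_s = sin 21.40° × sin 227.7° = -0.26987, so δ = -15.657°.
cos H₀ = −tan φ · tan δ = −tan(+36.7°) × tan(-15.657°) = 0.2089, so H₀ = 1.3603 rad = 77.94°.
Daylight = 2H₀/(2π) × 52.20 h = (1.3603/π) × 52.20 = 22.60 h.

22.60 h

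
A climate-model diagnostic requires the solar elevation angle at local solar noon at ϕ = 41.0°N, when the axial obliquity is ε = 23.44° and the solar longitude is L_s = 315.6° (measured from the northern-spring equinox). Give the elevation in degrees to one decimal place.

Solar declination: sin δ = sin ε · sin L_s = sin 23.44° × sin 315.6° = -0.27832, so δ = -16.160°.
At local noon the hour angle is zero, so the zenith angle equals |ϕ − δ| = |+41.0° − (-16.160°)| = 57.160°.
Elevation = 90° − 57.160° = 32.8°.

32.8°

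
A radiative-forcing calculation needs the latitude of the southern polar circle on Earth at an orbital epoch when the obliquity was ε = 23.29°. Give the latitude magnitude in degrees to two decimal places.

66.71°

The polar circle is the lowest latitude that experiences at least one full rotation of continuous darkness at the northern-summer solstice; it lies at |φ| = 90° − ε = 90° − 23.29° = 66.71°.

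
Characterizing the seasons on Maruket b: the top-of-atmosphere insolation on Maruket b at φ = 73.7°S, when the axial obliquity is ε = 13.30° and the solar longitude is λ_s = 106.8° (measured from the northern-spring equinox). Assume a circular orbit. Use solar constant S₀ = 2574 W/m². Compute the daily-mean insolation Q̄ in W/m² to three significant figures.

Q̄ ≈ 23.3 W/m²

Solar declination: sin δ = sin ε · sin λ_s = sin 13.30° × sin 106.8° = 0.22023, so δ = +12.723°.
cos H₀ = −tan(-73.7°) tan(+12.723°) = 0.7721, H₀ = 0.6887 rad.
Bracket: H₀ sin φ sin δ + cos φ cos δ sin H₀ = 0.6887×-0.95981×0.22023 + 0.28067×0.97545×0.63552 = -0.145577 + 0.173992 = 0.028415.
Q̄ = (S₀/π) × [bracket] = (2574/π) × 0.028415 = 23.28 W/m².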